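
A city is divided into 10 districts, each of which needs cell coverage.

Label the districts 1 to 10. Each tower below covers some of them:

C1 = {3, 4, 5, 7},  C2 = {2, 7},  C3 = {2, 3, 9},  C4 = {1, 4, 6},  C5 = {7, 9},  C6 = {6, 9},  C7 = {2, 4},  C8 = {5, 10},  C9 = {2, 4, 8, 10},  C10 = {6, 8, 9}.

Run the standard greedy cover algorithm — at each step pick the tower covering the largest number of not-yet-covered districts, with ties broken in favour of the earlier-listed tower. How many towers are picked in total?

4

Greedy: pick C1 (covers 4 new) → pick C9 (covers 3 new) → pick C4 (covers 2 new) → pick C3 (covers 1 new). Total picks: 4.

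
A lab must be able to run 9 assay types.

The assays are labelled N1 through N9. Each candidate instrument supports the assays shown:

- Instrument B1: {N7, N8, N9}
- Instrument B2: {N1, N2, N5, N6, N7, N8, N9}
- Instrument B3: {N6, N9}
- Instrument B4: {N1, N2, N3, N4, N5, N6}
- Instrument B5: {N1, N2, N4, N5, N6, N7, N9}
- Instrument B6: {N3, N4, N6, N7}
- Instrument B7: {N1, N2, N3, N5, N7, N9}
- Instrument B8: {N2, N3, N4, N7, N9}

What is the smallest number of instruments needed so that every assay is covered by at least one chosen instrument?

Take {B2, B8}. Their union is {N1, N2, N3, N4, N5, N6, N7, N8, N9}, which is all 9 assays.
No single instrument has all 9 assays (the largest, B2, has 7), so 2 is optimal.

2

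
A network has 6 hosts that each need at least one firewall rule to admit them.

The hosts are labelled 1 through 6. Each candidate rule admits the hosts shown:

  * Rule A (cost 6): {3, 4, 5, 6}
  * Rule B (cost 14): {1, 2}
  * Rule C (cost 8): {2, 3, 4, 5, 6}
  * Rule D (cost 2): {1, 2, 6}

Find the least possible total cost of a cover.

A, D together cover every host (A ∪ D = {1, 2, 3, 4, 5, 6}); total cost 6 + 2 = 8.
No covering selection has total cost below 8.

8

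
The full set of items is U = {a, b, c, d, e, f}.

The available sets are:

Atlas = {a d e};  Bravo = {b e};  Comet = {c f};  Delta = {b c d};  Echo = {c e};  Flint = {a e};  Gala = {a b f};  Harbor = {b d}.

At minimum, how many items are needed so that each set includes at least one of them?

3

Take H = {b, c, e}. Each listed set contains at least one of these, so H is a hitting set of size 3.
The sets Comet, Flint, Harbor are pairwise disjoint, so any hitting set needs a separate item for each — at least 3. Hence 3 is optimal.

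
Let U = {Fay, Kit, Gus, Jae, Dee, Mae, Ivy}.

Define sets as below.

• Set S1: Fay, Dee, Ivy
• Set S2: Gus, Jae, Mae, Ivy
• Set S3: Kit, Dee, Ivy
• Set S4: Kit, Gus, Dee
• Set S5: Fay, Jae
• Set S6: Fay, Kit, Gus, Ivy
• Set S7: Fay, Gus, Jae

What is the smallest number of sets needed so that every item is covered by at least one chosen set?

Take {S2, S3, S6}. Their union is {Fay, Kit, Gus, Jae, Dee, Mae, Ivy}, which is all 7 items.
Only S2 contains Mae, so S2 is forced; the remaining 3 items need at least 2 more sets (each remaining set adds at most 2) — so at least 3 sets are needed, and 3 is optimal.

3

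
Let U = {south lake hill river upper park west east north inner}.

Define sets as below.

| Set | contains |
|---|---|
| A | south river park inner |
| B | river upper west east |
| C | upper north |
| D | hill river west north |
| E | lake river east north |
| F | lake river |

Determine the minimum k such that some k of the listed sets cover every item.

Take {A, B, D, F}. Their union is {south, lake, hill, river, upper, park, west, east, north, inner}, which is all 10 items.
No 3 of the 6 sets cover everything (all 20 combinations miss at least one item), so 4 is optimal.

4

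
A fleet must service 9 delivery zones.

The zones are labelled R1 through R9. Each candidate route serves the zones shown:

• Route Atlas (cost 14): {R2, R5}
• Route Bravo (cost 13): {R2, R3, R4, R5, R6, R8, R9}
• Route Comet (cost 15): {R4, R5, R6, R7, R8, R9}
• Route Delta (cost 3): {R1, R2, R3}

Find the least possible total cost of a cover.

18

Comet, Delta together cover every zone (Comet ∪ Delta = {R1, R2, R3, R4, R5, R6, R7, R8, R9}); total cost 15 + 3 = 18.
No covering selection has total cost below 18.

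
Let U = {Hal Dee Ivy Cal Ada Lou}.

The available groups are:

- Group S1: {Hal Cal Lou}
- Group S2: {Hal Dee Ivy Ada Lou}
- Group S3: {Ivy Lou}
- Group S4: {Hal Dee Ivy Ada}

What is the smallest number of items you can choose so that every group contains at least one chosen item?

2

H = {Hal, Ivy} meets every group (each contains at least one member of H), and |H| = 2.
No single item lies in every group, so at least 2 are needed and 2 is optimal.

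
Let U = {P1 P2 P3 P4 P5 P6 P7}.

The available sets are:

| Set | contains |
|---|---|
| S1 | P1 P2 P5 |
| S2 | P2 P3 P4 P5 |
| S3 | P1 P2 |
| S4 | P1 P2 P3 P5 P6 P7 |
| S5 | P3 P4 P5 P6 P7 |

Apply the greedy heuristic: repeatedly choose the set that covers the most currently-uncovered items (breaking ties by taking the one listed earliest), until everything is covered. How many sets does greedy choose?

2

Greedy: pick S4 (covers 6 new) → pick S2 (covers 1 new). Total picks: 2.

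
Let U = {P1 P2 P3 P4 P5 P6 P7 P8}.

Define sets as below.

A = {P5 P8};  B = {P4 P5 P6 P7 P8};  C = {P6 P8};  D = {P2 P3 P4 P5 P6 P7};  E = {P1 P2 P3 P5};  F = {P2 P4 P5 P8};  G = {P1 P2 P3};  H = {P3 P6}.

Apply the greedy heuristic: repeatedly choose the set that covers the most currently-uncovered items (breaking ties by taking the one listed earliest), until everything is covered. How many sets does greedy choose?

3

Greedy: pick D (covers 6 new) → pick A (covers 1 new) → pick E (covers 1 new). Total picks: 3.
(The true minimum cover uses only 2 sets, so greedy is not optimal here.)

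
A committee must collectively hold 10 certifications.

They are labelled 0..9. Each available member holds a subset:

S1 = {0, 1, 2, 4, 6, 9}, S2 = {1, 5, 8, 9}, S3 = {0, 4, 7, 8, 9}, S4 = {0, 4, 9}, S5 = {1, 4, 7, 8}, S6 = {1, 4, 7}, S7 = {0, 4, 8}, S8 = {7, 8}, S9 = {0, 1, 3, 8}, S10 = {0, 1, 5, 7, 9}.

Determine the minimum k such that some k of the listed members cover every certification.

3

Take {S1, S9, S10}. Their union is {0, 1, 2, 3, 4, 5, 6, 7, 8, 9}, which is all 10 certifications.
Only S1 contains 2, so S1 is forced; the remaining 4 certifications need at least 2 more members (each remaining member adds at most 2) — so at least 3 members are needed, and 3 is optimal.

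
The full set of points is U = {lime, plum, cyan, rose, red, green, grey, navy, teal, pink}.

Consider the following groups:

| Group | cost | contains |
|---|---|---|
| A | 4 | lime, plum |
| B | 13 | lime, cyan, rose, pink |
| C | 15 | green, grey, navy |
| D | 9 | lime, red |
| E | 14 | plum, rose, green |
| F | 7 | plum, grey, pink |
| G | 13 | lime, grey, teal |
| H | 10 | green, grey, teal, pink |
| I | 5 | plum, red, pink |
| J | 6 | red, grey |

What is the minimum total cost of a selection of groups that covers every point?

B, C, H, I together cover every point (B ∪ C ∪ H ∪ I = {lime, plum, cyan, rose, red, green, grey, navy, teal, pink}); total cost 13 + 15 + 10 + 5 = 43.
The greedy pick I, H, A, B, C costs 47; no covering selection beats 43.

43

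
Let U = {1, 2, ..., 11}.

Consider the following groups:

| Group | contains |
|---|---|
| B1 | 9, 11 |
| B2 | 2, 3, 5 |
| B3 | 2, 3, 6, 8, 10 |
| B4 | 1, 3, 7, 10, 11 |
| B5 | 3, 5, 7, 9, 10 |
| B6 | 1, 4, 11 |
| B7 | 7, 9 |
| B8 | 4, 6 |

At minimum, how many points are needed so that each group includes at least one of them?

3

H = {3, 4, 9} meets every group (each contains at least one member of H), and |H| = 3.
The groups B2, B6, B7 are pairwise disjoint, so any hitting set needs a separate point for each — at least 3. Hence 3 is optimal.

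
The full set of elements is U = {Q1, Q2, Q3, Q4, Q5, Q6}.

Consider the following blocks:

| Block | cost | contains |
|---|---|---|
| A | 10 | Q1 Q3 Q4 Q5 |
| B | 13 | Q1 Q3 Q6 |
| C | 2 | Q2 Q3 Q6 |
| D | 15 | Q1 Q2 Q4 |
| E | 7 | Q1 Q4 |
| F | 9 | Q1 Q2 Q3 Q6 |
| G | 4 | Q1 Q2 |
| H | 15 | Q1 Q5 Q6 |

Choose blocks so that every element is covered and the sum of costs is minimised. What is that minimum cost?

A, C together cover every element (A ∪ C = {Q1, Q2, Q3, Q4, Q5, Q6}); total cost 10 + 2 = 12.
No covering selection has total cost below 12.

12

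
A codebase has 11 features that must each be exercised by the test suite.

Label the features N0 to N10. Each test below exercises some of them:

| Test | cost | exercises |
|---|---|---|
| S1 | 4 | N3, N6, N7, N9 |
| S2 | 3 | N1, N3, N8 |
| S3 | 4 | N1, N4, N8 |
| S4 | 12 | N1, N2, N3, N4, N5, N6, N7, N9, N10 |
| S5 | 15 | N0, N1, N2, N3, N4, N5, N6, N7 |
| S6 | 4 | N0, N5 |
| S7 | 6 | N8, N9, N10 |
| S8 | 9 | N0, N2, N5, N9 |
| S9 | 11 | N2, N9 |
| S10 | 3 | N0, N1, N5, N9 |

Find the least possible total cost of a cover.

S2, S4, S10 together cover every feature (S2 ∪ S4 ∪ S10 = {N0, N1, N2, N3, N4, N5, N6, N7, N8, N9, N10}); total cost 3 + 12 + 3 = 18.
The greedy pick S10, S1, S3, S4 costs 23; no covering selection beats 18.

18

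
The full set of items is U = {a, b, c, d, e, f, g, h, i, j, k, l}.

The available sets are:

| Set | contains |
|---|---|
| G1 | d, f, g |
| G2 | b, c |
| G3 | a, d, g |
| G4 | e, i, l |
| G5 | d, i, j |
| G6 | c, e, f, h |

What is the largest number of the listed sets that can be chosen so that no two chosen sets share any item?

G1, G2, G4 are pairwise disjoint (G1={d,f,g}; G2={b,c}; G4={e,i,l}).
Every remaining set overlaps one of these, and no 4 of the listed sets are pairwise disjoint, so 3 is the maximum.

3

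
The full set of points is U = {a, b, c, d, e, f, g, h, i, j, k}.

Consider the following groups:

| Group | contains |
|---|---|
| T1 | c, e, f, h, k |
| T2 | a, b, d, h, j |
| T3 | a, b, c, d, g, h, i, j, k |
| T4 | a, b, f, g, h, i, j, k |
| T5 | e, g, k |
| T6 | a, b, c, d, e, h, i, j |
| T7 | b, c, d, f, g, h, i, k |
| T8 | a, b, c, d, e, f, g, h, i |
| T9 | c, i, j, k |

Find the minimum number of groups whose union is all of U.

2

T3 and T8 cover everything between them: the union {a, b, c, d, e, f, g, h, i, j, k} is all of U.
No single group has all 11 points (the largest, T3, has 9), so 2 is optimal.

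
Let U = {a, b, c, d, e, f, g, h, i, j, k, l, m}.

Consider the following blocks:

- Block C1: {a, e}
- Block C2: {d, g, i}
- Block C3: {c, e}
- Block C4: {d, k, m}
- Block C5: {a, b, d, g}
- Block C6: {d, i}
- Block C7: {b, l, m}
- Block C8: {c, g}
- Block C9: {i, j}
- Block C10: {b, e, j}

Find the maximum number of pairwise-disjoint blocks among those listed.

4

C1, C7, C8, C9 are pairwise disjoint (C1={a,e}; C7={b,l,m}; C8={c,g}; C9={i,j}).
Every remaining block overlaps one of these, and no 5 of the listed blocks are pairwise disjoint, so 4 is the maximum.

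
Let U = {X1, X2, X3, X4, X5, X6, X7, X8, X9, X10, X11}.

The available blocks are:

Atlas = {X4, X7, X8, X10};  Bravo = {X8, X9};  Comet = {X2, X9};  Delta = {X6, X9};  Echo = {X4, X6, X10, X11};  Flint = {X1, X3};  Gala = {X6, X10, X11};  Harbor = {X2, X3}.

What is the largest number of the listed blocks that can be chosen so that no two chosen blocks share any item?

Comet, Echo, Flint are pairwise disjoint (Comet={X2,X9}; Echo={X4,X6,X10,X11}; Flint={X1,X3}).
Every remaining block overlaps one of these, and no 4 of the listed blocks are pairwise disjoint, so 3 is the maximum.

3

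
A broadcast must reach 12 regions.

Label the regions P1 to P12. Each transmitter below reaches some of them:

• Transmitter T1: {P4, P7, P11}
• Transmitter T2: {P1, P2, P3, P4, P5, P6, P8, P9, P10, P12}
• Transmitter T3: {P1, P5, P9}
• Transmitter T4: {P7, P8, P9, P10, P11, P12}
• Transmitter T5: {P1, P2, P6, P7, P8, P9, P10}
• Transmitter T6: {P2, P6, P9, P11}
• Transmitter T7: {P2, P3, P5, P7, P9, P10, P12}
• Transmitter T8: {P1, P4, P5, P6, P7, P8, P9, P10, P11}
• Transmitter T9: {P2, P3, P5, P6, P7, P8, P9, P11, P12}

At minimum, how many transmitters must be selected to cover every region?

T7 and T8 together: T7 ∪ T8 = {P1, P2, P3, P4, P5, P6, P7, P8, P9, P10, P11, P12} — every region is covered.
No single transmitter has all 12 regions (the largest, T2, has 10), so 2 is optimal.

2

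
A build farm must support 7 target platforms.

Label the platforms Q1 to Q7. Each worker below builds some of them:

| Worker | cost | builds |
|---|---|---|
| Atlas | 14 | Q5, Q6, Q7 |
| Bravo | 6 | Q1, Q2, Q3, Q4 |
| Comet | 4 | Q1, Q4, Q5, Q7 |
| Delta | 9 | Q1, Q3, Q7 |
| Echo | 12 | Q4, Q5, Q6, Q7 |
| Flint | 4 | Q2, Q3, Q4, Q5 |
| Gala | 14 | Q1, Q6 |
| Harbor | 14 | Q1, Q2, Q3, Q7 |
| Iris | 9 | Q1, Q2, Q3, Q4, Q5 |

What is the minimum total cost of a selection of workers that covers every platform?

Bravo, Echo together cover every platform (Bravo ∪ Echo = {Q1, Q2, Q3, Q4, Q5, Q6, Q7}); total cost 6 + 12 = 18.
The greedy pick Comet, Flint, Echo costs 20; no covering selection beats 18.

18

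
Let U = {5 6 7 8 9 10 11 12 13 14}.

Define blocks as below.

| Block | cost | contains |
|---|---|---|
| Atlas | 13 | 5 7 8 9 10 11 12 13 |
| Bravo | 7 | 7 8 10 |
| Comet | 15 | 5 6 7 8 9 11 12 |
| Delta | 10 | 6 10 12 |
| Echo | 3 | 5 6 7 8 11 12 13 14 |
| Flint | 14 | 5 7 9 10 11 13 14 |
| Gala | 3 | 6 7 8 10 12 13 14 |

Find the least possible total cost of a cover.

Atlas, Gala together cover every element (Atlas ∪ Gala = {5, 6, 7, 8, 9, 10, 11, 12, 13, 14}); total cost 13 + 3 = 16.
The greedy pick Echo, Gala, Atlas costs 19; no covering selection beats 16.

16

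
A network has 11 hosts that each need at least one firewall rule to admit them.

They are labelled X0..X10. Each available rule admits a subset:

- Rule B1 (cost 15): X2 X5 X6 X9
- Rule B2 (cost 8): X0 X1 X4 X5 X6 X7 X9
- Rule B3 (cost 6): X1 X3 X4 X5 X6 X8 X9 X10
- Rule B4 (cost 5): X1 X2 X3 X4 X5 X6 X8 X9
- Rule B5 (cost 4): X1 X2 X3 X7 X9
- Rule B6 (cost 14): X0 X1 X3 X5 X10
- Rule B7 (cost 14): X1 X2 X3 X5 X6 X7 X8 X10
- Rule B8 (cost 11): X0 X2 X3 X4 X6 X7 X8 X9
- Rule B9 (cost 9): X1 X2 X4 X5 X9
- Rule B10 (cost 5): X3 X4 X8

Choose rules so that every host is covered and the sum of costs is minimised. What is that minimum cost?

17

B3, B8 together cover every host (B3 ∪ B8 = {X0, X1, X2, X3, X4, X5, X6, X7, X8, X9, X10}); total cost 6 + 11 = 17.
The greedy pick B4, B2, B3 costs 19; no covering selection beats 17.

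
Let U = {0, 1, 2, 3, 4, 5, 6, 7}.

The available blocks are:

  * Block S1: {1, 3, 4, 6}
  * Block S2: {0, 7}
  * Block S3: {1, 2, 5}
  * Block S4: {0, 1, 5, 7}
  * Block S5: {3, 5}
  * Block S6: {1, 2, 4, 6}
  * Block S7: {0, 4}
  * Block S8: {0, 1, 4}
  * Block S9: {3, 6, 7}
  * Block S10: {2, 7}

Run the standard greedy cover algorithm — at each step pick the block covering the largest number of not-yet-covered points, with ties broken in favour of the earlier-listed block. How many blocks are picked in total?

Greedy: pick S1 (covers 4 new) → pick S4 (covers 3 new) → pick S3 (covers 1 new). Total picks: 3.

3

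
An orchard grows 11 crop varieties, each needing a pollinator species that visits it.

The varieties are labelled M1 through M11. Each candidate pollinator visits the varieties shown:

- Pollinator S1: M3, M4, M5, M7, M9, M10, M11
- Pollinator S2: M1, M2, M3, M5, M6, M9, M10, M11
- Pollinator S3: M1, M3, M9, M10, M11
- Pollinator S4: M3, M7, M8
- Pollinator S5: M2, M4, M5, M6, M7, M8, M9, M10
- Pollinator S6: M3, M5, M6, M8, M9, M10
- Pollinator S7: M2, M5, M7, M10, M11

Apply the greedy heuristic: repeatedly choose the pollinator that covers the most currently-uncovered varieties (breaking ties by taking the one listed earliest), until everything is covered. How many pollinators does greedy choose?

Greedy: pick S2 (covers 8 new) → pick S5 (covers 3 new). Total picks: 2.

2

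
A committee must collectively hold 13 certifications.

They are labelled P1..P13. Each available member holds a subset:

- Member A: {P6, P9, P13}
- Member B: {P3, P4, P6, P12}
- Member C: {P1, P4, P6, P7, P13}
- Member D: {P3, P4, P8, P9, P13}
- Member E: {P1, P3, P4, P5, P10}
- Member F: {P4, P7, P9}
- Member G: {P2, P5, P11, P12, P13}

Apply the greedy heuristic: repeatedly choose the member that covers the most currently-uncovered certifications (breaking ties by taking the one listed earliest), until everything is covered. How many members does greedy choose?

4

Greedy: pick C (covers 5 new) → pick G (covers 4 new) → pick D (covers 3 new) → pick E (covers 1 new). Total picks: 4.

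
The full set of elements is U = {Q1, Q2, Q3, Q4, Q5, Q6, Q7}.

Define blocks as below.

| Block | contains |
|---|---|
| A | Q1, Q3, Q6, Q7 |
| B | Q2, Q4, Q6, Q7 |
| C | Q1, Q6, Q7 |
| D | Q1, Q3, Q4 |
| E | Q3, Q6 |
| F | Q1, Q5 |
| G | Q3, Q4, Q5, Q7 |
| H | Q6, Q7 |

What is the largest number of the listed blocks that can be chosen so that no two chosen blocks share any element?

2

B, F are pairwise disjoint (B={Q2,Q4,Q6,Q7}; F={Q1,Q5}).
Every remaining block overlaps one of these, and no 3 of the listed blocks are pairwise disjoint, so 2 is the maximum.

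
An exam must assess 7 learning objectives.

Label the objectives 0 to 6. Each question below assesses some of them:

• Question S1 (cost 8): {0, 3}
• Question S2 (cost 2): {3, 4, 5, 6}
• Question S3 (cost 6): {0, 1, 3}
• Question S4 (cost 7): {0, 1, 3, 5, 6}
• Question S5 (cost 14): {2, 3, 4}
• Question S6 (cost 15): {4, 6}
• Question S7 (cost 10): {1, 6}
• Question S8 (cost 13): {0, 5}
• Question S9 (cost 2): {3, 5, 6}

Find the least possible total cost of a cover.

21

S4, S5 together cover every objective (S4 ∪ S5 = {0, 1, 2, 3, 4, 5, 6}); total cost 7 + 14 = 21.
The greedy pick S2, S3, S5 costs 22; no covering selection beats 21.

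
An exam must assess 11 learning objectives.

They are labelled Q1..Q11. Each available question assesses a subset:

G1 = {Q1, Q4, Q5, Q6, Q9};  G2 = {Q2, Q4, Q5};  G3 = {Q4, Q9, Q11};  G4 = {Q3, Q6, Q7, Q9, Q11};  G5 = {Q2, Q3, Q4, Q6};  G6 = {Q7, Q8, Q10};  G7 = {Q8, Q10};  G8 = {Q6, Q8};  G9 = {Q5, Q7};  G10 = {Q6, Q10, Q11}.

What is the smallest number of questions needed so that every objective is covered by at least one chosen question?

4

Take {G1, G2, G4, G7}. Their union is {Q1, Q2, Q3, Q4, Q5, Q6, Q7, Q8, Q9, Q10, Q11}, which is all 11 objectives.
No 3 of the 10 questions cover everything (all 120 combinations miss at least one objective), so 4 is optimal.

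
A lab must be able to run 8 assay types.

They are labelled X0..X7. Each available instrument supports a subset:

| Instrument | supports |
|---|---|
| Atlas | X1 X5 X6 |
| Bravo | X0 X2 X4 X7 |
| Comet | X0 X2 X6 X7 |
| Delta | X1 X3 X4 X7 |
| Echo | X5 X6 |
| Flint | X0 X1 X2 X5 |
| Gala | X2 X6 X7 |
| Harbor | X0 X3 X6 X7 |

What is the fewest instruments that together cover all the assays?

Take {Atlas, Bravo, Delta}. Their union is {X0, X1, X2, X3, X4, X5, X6, X7}, which is all 8 assays.
No 2 of the 8 instruments cover everything (all 28 combinations miss at least one assay), so 3 is optimal.

3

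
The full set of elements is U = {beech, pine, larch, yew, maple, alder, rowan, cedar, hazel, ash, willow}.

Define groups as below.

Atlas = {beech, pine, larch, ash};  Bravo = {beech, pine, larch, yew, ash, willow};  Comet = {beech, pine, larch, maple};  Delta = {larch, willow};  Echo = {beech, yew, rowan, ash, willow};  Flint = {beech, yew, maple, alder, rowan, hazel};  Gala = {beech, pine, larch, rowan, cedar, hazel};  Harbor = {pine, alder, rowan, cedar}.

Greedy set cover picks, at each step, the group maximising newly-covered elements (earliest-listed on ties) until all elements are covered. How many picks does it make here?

3

Greedy: pick Bravo (covers 6 new) → pick Flint (covers 4 new) → pick Gala (covers 1 new). Total picks: 3.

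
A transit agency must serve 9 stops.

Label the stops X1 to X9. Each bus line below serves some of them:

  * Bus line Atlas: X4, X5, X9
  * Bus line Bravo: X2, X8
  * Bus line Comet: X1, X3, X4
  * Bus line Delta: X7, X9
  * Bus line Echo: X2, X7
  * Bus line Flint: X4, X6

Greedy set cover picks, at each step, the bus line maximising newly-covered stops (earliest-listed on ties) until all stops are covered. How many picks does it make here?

5

Greedy: pick Atlas (covers 3 new) → pick Bravo (covers 2 new) → pick Comet (covers 2 new) → pick Delta (covers 1 new) → pick Flint (covers 1 new). Total picks: 5.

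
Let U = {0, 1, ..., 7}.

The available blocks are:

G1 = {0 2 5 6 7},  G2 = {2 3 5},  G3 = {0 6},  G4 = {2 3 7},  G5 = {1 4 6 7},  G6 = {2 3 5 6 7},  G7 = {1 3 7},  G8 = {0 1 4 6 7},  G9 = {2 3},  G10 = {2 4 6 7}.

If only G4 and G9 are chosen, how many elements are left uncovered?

Union of G4, G9 = {2, 3, 7}.
Not covered: 0, 1, 4, 5, 6 — 5 elements.

5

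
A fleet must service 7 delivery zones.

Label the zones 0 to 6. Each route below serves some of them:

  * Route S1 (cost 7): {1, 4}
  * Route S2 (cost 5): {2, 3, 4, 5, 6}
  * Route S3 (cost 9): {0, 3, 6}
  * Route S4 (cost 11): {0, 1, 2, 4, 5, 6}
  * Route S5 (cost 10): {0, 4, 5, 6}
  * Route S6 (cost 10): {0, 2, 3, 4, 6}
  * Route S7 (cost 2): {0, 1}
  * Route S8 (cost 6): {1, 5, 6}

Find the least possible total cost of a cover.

7

S2, S7 together cover every zone (S2 ∪ S7 = {0, 1, 2, 3, 4, 5, 6}); total cost 5 + 2 = 7.
No covering selection has total cost below 7.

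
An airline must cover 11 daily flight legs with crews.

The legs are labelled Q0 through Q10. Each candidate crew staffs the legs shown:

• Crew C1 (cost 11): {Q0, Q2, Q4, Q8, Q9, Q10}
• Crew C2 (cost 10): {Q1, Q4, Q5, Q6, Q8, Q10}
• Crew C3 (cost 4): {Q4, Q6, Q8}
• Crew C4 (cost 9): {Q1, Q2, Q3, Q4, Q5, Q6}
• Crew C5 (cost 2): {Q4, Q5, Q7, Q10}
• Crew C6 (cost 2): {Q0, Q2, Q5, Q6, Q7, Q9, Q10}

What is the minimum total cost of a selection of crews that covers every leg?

C3, C4, C6 together cover every leg (C3 ∪ C4 ∪ C6 = {Q0, Q1, Q2, Q3, Q4, Q5, Q6, Q7, Q8, Q9, Q10}); total cost 4 + 9 + 2 = 15.
No covering selection has total cost below 15.

15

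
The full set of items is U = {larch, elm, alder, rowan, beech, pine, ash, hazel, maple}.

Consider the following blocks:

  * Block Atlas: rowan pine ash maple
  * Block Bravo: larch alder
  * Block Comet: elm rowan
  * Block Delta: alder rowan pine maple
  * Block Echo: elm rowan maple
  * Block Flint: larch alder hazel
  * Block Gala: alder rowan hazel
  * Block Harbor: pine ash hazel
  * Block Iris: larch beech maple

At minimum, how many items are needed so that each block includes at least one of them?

Take H = {larch, rowan, ash}. Each listed block contains at least one of these, so H is a hitting set of size 3.
The blocks Bravo, Comet, Harbor are pairwise disjoint, so any hitting set needs a separate item for each — at least 3. Hence 3 is optimal.

3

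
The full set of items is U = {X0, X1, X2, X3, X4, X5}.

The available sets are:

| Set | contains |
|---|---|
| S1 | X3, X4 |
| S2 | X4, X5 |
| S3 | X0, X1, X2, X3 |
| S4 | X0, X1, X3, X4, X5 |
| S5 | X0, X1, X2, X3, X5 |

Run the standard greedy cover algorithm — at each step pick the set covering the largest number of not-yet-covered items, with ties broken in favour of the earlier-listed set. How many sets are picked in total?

2

Greedy: pick S4 (covers 5 new) → pick S3 (covers 1 new). Total picks: 2.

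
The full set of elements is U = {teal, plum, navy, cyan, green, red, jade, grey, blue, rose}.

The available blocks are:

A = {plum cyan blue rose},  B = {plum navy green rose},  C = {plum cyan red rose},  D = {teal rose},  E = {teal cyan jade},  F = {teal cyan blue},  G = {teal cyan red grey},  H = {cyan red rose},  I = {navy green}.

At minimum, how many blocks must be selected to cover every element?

A and B and E and G together: A ∪ B ∪ E ∪ G = {teal, plum, navy, cyan, green, red, jade, grey, blue, rose} — every element is covered.
No 3 of the 9 blocks cover everything (all 84 combinations miss at least one element), so 4 is optimal.

4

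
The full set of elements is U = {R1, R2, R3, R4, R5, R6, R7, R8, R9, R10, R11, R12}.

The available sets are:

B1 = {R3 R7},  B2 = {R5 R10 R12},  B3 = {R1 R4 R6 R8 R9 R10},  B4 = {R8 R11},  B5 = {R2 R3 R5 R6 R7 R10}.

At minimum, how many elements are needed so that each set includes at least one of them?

3

The 3 elements {R3, R5, R8} hit every set.
The sets B1, B2, B4 are pairwise disjoint, so any hitting set needs a separate element for each — at least 3. Hence 3 is optimal.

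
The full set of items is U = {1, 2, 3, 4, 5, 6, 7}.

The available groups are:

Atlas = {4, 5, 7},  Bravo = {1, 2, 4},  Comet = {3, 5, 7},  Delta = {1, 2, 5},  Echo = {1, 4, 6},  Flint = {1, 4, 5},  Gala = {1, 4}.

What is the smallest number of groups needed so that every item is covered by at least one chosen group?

3

Take {Comet, Delta, Echo}. Their union is {1, 2, 3, 4, 5, 6, 7}, which is all 7 items.
Each group has at most 3 items, and 2·3 = 6 < 7 — so at least 3 groups are needed, and 3 is optimal.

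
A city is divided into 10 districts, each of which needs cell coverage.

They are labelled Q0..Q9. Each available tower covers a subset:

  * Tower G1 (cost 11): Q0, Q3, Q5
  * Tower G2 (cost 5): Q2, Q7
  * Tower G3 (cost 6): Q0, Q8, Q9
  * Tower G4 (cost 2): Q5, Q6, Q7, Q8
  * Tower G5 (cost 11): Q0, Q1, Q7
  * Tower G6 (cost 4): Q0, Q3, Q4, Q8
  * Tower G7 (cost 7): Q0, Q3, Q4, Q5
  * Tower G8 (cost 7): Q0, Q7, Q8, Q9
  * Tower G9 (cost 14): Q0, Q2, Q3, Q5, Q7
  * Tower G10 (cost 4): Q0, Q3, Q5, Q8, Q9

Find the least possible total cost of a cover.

G2, G4, G5, G6, G10 together cover every district (G2 ∪ G4 ∪ G5 ∪ G6 ∪ G10 = {Q0, Q1, Q2, Q3, Q4, Q5, Q6, Q7, Q8, Q9}); total cost 5 + 2 + 11 + 4 + 4 = 26.
No covering selection has total cost below 26.

26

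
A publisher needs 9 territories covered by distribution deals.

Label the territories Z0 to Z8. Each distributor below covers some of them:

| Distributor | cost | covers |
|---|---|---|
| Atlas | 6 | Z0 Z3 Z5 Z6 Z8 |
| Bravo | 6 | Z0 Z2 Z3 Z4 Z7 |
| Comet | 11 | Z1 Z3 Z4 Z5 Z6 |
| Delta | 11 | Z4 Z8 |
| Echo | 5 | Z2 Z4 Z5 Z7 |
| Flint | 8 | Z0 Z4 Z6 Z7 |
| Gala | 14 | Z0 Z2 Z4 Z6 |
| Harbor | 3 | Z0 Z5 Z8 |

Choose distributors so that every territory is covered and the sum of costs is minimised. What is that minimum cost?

19

Comet, Echo, Harbor together cover every territory (Comet ∪ Echo ∪ Harbor = {Z0, Z1, Z2, Z3, Z4, Z5, Z6, Z7, Z8}); total cost 11 + 5 + 3 = 19.
The greedy pick Harbor, Bravo, Comet costs 20; no covering selection beats 19.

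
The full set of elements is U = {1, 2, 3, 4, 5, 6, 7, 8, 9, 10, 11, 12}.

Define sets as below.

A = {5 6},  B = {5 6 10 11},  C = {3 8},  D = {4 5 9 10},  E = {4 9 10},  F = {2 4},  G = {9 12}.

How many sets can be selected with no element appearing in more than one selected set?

4

A, C, F, G are pairwise disjoint (A={5,6}; C={3,8}; F={2,4}; G={9,12}).
Every remaining set overlaps one of these, and no 5 of the listed sets are pairwise disjoint, so 4 is the maximum.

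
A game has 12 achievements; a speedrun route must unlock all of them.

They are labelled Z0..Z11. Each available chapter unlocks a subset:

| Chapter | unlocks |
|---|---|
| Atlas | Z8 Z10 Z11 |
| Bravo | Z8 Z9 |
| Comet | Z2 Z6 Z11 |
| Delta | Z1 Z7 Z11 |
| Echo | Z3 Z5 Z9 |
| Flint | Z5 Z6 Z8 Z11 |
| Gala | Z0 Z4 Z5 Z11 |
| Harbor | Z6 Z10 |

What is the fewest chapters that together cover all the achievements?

5

Take {Atlas, Comet, Delta, Echo, Gala}. Their union is {Z0, Z1, Z2, Z3, Z4, Z5, Z6, Z7, Z8, Z9, Z10, Z11}, which is all 12 achievements.
Only Gala contains Z0, so Gala is forced; the remaining 8 achievements need at least 4 more chapters (each remaining chapter adds at most 2) — so at least 5 chapters are needed, and 5 is optimal.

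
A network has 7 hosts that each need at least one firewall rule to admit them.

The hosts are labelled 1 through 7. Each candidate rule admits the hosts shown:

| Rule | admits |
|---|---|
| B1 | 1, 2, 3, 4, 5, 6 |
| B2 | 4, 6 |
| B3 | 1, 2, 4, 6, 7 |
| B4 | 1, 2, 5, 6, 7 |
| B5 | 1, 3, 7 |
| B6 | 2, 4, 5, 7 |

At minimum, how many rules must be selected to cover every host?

Take {B1, B4}. Their union is {1, 2, 3, 4, 5, 6, 7}, which is all 7 hosts.
No single rule has all 7 hosts (the largest, B1, has 6), so 2 is optimal.

2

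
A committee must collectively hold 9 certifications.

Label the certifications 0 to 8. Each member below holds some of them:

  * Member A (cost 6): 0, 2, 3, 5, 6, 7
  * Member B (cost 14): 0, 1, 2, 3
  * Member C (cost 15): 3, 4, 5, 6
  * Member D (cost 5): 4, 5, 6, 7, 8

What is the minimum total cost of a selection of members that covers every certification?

B, D together cover every certification (B ∪ D = {0, 1, 2, 3, 4, 5, 6, 7, 8}); total cost 14 + 5 = 19.
The greedy pick A, D, B costs 25; no covering selection beats 19.

19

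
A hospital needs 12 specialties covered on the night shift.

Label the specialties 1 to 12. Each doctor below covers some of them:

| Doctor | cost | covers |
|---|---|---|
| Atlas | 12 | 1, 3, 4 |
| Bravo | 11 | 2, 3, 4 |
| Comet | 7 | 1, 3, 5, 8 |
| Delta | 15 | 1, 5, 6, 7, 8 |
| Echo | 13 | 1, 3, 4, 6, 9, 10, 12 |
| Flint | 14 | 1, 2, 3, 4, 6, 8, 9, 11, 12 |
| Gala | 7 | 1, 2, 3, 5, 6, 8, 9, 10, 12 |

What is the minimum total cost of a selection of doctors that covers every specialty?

Delta, Flint, Gala together cover every specialty (Delta ∪ Flint ∪ Gala = {1, 2, 3, 4, 5, 6, 7, 8, 9, 10, 11, 12}); total cost 15 + 14 + 7 = 36.
No covering selection has total cost below 36.

36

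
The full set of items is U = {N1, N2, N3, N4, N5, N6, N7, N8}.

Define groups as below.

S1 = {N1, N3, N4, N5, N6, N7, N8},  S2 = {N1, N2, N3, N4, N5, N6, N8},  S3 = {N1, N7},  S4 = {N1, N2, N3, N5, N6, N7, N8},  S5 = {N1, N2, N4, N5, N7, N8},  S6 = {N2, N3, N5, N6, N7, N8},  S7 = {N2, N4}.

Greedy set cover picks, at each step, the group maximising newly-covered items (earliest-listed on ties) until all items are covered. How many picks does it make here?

Greedy: pick S1 (covers 7 new) → pick S2 (covers 1 new). Total picks: 2.

2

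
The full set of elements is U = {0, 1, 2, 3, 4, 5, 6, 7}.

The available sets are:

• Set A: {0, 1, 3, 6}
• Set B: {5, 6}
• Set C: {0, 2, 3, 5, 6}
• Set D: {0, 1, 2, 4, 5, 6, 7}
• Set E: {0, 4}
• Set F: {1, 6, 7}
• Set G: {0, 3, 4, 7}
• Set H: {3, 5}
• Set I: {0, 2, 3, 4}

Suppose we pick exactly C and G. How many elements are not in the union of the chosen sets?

Union of C, G = {0, 2, 3, 4, 5, 6, 7}.
Not covered: 1 — 1 element.

1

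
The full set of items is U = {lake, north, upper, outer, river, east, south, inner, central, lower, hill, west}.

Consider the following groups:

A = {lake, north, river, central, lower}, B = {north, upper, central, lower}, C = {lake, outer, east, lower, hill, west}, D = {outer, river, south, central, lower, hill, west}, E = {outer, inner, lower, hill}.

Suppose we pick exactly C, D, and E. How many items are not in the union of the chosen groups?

2

Union of C, D, E = {lake, outer, river, east, south, inner, central, lower, hill, west}.
Not covered: north, upper — 2 items.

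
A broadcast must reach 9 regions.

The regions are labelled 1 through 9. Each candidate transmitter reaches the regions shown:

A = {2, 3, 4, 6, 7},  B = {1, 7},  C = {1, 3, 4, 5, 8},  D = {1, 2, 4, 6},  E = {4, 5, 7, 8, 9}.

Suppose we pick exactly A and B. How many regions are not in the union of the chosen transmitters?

Union of A, B = {1, 2, 3, 4, 6, 7}.
Not covered: 5, 8, 9 — 3 regions.

3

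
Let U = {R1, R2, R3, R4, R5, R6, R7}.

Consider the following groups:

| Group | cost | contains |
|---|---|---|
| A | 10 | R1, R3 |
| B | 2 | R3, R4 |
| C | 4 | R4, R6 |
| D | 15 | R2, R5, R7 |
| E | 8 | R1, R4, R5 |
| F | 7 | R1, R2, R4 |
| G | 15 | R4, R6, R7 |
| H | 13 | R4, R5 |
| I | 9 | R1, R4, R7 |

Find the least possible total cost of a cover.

28

B, C, D, F together cover every element (B ∪ C ∪ D ∪ F = {R1, R2, R3, R4, R5, R6, R7}); total cost 2 + 4 + 15 + 7 = 28.
No covering selection has total cost below 28.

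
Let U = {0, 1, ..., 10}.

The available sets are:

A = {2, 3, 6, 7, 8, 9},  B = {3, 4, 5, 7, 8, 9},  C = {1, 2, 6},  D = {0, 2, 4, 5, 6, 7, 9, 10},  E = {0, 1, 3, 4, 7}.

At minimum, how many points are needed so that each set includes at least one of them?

Take H = {1, 7}. Each listed set contains at least one of these, so H is a hitting set of size 2.
The sets B, C are pairwise disjoint, so any hitting set needs a separate point for each — at least 2. Hence 2 is optimal.

2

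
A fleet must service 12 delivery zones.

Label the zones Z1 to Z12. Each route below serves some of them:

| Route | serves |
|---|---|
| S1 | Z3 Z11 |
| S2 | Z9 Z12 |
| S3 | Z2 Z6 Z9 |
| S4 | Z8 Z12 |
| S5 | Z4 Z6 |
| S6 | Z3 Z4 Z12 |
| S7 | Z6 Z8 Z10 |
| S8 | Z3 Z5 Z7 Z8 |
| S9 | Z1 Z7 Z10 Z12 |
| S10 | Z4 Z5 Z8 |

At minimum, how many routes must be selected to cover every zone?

S1 and S3 and S9 and S10 together: S1 ∪ S3 ∪ S9 ∪ S10 = {Z1, Z2, Z3, Z4, Z5, Z6, Z7, Z8, Z9, Z10, Z11, Z12} — every zone is covered.
Only S9 contains Z1, so S9 is forced; the remaining 8 zones need at least 3 more routes (each remaining route adds at most 3) — so at least 4 routes are needed, and 4 is optimal.

4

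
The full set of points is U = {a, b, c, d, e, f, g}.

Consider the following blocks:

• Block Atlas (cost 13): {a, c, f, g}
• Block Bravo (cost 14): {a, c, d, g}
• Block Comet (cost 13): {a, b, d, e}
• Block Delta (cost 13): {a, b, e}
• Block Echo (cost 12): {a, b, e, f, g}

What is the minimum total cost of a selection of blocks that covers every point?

26

Bravo, Echo together cover every point (Bravo ∪ Echo = {a, b, c, d, e, f, g}); total cost 14 + 12 = 26.
No covering selection has total cost below 26.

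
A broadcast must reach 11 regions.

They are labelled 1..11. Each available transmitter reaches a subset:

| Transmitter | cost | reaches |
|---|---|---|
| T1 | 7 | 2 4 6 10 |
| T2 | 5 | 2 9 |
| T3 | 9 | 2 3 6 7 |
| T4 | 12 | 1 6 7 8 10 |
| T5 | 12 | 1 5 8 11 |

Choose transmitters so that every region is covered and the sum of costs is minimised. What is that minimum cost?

T1, T2, T3, T5 together cover every region (T1 ∪ T2 ∪ T3 ∪ T5 = {1, 2, 3, 4, 5, 6, 7, 8, 9, 10, 11}); total cost 7 + 5 + 9 + 12 = 33.
No covering selection has total cost below 33.

33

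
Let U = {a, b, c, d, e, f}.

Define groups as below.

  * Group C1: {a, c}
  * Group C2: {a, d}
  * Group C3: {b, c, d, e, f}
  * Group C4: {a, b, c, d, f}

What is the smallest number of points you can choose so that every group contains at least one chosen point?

The 2 points {a, b} hit every group.
No single point lies in every group, so at least 2 are needed and 2 is optimal.

2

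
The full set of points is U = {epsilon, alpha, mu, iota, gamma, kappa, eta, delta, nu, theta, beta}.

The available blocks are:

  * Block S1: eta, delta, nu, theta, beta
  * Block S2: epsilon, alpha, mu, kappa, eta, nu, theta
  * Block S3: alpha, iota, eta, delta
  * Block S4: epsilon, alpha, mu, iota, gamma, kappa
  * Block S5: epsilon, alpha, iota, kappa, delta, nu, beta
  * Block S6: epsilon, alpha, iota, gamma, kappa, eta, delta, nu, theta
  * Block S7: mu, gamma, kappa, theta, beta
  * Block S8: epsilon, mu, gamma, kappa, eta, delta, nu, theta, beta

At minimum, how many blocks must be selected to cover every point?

S4 and S8 cover everything between them: the union {epsilon, alpha, mu, iota, gamma, kappa, eta, delta, nu, theta, beta} is all of U.
No single block has all 11 points (the largest, S6, has 9), so 2 is optimal.

2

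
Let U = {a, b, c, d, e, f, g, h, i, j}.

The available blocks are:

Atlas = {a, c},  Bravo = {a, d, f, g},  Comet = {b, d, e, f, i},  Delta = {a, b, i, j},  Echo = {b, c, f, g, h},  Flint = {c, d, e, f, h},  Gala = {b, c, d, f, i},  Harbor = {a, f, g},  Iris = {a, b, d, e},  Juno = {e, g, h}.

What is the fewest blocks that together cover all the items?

Take {Delta, Flint, Juno}. Their union is {a, b, c, d, e, f, g, h, i, j}, which is all 10 items.
Only Delta contains j, so Delta is forced; the remaining 6 items need at least 2 more blocks (each remaining block adds at most 5) — so at least 3 blocks are needed, and 3 is optimal.

3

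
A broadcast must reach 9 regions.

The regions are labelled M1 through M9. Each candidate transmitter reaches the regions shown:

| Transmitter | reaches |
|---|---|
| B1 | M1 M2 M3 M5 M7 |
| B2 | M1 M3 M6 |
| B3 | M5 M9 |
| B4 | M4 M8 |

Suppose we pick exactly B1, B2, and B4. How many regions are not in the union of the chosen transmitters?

Union of B1, B2, B4 = {M1, M2, M3, M4, M5, M6, M7, M8}.
Not covered: M9 — 1 region.

1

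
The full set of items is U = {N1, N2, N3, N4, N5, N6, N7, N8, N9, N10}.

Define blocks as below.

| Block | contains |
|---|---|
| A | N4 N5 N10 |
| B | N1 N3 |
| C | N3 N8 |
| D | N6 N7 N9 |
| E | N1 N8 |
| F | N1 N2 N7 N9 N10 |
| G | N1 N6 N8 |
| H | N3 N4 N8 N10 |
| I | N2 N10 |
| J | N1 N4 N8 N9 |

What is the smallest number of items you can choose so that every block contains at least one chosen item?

T = {N1, N3, N6, N10} meets every block (each contains at least one member of T), and |T| = 4.
No choice of 3 items meets every block, so 4 is the minimum.

4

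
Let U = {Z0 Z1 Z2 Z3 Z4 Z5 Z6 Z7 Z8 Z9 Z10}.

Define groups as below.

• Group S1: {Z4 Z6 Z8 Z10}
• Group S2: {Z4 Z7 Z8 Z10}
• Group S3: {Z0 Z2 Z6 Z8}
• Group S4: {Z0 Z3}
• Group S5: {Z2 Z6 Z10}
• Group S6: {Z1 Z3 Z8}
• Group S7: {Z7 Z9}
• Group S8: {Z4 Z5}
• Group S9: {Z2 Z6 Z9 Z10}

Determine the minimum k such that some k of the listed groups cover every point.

S4, S5, S6, S7, and S8 cover everything between them: the union {Z0, Z1, Z2, Z3, Z4, Z5, Z6, Z7, Z8, Z9, Z10} is all of U.
No 4 of the 9 groups cover everything (all 126 combinations miss at least one point), so 5 is optimal.

5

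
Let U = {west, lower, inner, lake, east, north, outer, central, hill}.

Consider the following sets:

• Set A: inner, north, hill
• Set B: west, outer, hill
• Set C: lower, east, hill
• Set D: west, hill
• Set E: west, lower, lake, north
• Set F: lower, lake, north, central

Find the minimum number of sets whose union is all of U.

4

A and B and C and F together: A ∪ B ∪ C ∪ F = {west, lower, inner, lake, east, north, outer, central, hill} — every point is covered.
No 3 of the 6 sets cover everything (all 20 combinations miss at least one point), so 4 is optimal.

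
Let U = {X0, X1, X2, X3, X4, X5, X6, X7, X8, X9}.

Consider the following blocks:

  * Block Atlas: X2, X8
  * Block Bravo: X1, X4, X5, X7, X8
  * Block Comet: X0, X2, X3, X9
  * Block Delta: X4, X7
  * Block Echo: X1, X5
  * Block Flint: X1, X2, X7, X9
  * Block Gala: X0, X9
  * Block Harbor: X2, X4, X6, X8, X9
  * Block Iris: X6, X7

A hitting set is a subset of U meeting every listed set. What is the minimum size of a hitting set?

Take H = {X2, X5, X7, X9}. Each listed block contains at least one of these, so H is a hitting set of size 4.
The blocks Atlas, Echo, Gala, Iris are pairwise disjoint, so any hitting set needs a separate element for each — at least 4. Hence 4 is optimal.

4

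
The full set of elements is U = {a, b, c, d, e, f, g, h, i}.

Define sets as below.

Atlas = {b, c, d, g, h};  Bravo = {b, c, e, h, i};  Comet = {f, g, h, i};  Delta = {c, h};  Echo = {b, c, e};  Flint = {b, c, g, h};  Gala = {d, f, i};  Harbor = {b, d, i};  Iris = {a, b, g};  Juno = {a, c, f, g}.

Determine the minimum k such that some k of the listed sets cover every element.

3

Bravo and Gala and Iris together: Bravo ∪ Gala ∪ Iris = {a, b, c, d, e, f, g, h, i} — every element is covered.
No 2 of the 10 sets cover everything (all 45 combinations miss at least one element), so 3 is optimal.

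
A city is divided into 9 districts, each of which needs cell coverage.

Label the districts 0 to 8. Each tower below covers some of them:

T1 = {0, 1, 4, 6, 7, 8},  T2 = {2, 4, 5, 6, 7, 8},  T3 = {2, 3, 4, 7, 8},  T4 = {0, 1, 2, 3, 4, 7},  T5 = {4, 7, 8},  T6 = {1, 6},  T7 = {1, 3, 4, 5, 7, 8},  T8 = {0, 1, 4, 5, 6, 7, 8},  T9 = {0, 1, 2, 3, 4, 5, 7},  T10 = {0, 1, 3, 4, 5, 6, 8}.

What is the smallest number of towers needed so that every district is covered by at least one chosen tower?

2

T2 and T4 together: T2 ∪ T4 = {0, 1, 2, 3, 4, 5, 6, 7, 8} — every district is covered.
No single tower has all 9 districts (the largest, T8, has 7), so 2 is optimal.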